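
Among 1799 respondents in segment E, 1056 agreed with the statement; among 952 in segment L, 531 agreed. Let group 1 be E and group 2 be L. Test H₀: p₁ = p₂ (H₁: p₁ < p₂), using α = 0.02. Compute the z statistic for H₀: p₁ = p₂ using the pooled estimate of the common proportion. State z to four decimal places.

z = 1.4757

p̂₁ = 1056/1799 ≈ 0.586993, p̂₂ = 531/952 ≈ 0.557773.
Pooled p̂ = (1056+531)/(1799+952) = 1587/2751 = 0.576881.
SE = √(p̂(1−p̂)(1/n₁+1/n₂)) = √(0.576881·0.423119·0.00160628) = √(0.000392077) = 0.019801.
z = (0.586993 − 0.557773)/0.019801 = 0.029220/0.019801 = 1.4757.
p-value = P(Z < 1.476) ≈ 0.9300, so at α = 0.02 we fail to reject H₀.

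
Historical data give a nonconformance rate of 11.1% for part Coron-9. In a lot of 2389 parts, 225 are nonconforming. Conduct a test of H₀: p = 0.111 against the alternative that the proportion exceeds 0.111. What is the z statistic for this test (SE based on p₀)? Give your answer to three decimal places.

p̂ = 225/2389 = 0.094182.
Standard error under H₀: √(0.111×0.889/2389) = 0.006427.
z = (0.094182 − 0.111)/0.006427 = -0.016818/0.006427 = -2.617.

z = -2.617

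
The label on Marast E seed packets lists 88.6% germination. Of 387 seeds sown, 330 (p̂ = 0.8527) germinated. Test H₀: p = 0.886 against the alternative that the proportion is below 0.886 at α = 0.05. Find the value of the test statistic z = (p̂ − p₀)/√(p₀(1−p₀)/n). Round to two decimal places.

p̂ = 330/387 ≈ 0.8527.
Standard error under H₀: √(0.886×0.114/387) = 0.0162.
z = (0.8527 − 0.886)/0.0162 = -0.0333/0.0162 = -2.06.
p-value = P(Z < -2.060) ≈ 0.0197. With α = 0.05, reject H₀.

z = -2.06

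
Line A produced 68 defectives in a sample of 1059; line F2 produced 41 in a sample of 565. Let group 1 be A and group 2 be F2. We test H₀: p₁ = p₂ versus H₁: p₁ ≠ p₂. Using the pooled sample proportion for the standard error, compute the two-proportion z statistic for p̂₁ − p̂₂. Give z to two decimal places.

p̂₁ = 68/1059 ≈ 0.06421, p̂₂ = 41/565 ≈ 0.07257.
Pooled p̂ = (68+41)/(1059+565) = 109/1624 = 0.06712.
SE = √(0.0626134 × 0.0027142) = 0.01304.
z = (0.06421 − 0.07257)/0.01304 = -0.00836/0.01304 = -0.64.
Two-sided p-value ≈ 2·Φ(−0.641) = 0.5216.

z = -0.64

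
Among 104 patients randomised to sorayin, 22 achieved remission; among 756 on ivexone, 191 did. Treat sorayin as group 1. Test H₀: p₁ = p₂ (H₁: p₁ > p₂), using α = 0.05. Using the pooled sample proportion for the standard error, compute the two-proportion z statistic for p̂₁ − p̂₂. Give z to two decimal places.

p̂₁ = 22/104 = 0.2115, p̂₂ = 191/756 = 0.2526.
Pooled p̂ = (22+191)/(104+756) = 213/860 = 0.2477.
SE = √(0.186332 × 0.0109381) = 0.0451.
z = (0.2115 − 0.2526)/0.0451 = -0.0411/0.0451 = -0.91.
p-value = P(Z > -0.911) ≈ 0.8187, so at α = 0.05 we fail to reject H₀.

z = -0.91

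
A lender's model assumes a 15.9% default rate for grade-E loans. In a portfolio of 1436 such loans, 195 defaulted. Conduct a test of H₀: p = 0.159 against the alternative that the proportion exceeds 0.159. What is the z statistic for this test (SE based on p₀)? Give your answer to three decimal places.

z = -2.405

p̂ = 195/1436 = 0.13579.
SE = √(p₀(1−p₀)/n) = √(0.13372/1436) = 0.00965.
z = (0.13579 − 0.159)/0.00965 = -0.02321/0.00965 = -2.405.
p-value = P(Z > -2.405) ≈ 0.9919.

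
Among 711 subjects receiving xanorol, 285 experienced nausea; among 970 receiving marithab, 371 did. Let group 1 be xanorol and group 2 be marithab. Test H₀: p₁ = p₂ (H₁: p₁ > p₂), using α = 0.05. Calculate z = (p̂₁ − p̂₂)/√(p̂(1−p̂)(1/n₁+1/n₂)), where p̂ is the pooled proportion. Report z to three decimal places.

z = 0.763

p̂₁ = 285/711 ≈ 0.40084, p̂₂ = 371/970 ≈ 0.38247.
Pooled p̂ = (285+371)/(711+970) = 656/1681 = 0.39024.
SE = √(p̂(1−p̂)(1/n₁+1/n₂)) = √(0.39024·0.60976·0.0024374) = √(0.000579988) = 0.02408.
z = (0.40084 − 0.38247)/0.02408 = 0.01837/0.02408 = 0.763.
p-value = P(Z > 0.763) ≈ 0.2228; since p > α = 0.05, fail to reject H₀.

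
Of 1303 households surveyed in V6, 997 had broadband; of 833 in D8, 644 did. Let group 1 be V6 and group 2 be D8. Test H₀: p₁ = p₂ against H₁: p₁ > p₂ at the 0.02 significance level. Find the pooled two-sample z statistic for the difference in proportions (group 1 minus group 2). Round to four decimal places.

z = -0.4248

p̂₁ = 997/1303 = 0.765157, p̂₂ = 644/833 = 0.773109.
Pooled p̂ = (997+644)/(1303+833) = 1641/2136 = 0.768258.
SE = √(0.178037 × 0.00196794) = 0.018718.
z = (0.765157 − 0.773109)/0.018718 = -0.007952/0.018718 = -0.4248.
p-value = P(Z > -0.425) ≈ 0.6645. With α = 0.02, fail to reject H₀.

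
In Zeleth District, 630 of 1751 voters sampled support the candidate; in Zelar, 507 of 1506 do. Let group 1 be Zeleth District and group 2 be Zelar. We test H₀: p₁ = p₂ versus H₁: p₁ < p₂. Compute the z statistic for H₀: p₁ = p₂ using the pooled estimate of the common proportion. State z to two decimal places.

p̂₁ = 630/1751 ≈ 0.3598, p̂₂ = 507/1506 ≈ 0.3367.
Pooled p̂ = (630+507)/(1751+1506) = 1137/3257 = 0.3491.
SE = √(p̂(1−p̂)(1/n₁+1/n₂)) = √(0.3491·0.6509·0.00123511) = √(0.000280652) = 0.0168.
z = (0.3598 − 0.3367)/0.0168 = 0.0231/0.0168 = 1.38.

z = 1.38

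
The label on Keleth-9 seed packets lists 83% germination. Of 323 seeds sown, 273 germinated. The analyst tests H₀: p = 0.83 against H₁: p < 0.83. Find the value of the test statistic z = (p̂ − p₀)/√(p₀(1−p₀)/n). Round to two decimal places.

z = 0.73

p̂ = 273/323 = 0.8452.
SE = √(p₀(1−p₀)/n) = √(0.1411/323) = 0.0209.
z = (0.8452 − 0.83)/0.0209 = 0.0152/0.0209 = 0.73.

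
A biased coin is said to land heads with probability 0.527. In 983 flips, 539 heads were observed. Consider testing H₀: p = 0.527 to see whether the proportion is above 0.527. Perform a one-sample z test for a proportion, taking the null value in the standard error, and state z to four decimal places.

p̂ = 539/983 = 0.548321.
SE = √(p₀(1−p₀)/n) = √(0.24927/983) = 0.015924.
z = (0.548321 − 0.527)/0.015924 = 0.021321/0.015924 = 1.3389.
p-value = P(Z > 1.339) ≈ 0.0903.

z = 1.3389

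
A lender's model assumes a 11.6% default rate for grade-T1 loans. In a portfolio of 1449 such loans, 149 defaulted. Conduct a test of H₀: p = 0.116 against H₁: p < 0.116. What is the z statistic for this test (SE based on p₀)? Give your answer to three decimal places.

p̂ = 149/1449 = 0.10283.
Standard error under H₀: √(0.116×0.884/1449) = 0.00841.
z = (0.10283 − 0.116)/0.00841 = -0.01317/0.00841 = -1.566.
p-value = P(Z < -1.566) ≈ 0.0587.

z = -1.566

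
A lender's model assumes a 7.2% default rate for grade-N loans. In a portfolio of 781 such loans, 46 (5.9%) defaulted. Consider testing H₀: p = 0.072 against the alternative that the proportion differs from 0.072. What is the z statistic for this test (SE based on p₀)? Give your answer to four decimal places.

p̂ = 46/781 ≈ 0.0588988.
Under H₀, SE = √(0.072·0.928/781) = √(8.55519e-05) = 0.0092494.
z = (0.0588988 − 0.072)/0.0092494 = -0.0131012/0.0092494 = -1.4164.

z = -1.4164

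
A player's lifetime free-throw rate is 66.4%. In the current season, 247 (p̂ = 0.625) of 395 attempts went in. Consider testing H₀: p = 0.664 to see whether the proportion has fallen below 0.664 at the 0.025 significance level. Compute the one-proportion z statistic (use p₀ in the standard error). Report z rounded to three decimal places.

p̂ = 247/395 ≈ 0.625316.
Standard error under H₀: √(0.664×0.336/395) = 0.023766.
z = (0.625316 − 0.664)/0.023766 = -0.038684/0.023766 = -1.628.
p-value = P(Z < -1.628) ≈ 0.0518. With α = 0.025, fail to reject H₀.

z = -1.628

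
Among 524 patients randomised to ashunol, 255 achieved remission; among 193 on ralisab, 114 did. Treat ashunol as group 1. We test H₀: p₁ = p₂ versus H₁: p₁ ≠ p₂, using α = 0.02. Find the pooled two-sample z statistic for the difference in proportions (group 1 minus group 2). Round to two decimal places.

z = -2.47

p̂₁ = 255/524 = 0.4866, p̂₂ = 114/193 = 0.5907.
Pooled p̂ = (255+114)/(524+193) = 369/717 = 0.5146.
SE = √(0.249786 × 0.00708974) = 0.0421.
z = (0.4866 − 0.5907)/0.0421 = -0.1041/0.0421 = -2.47.
p-value = 2·P(Z > 2.472) ≈ 0.0134. With α = 0.02, reject H₀.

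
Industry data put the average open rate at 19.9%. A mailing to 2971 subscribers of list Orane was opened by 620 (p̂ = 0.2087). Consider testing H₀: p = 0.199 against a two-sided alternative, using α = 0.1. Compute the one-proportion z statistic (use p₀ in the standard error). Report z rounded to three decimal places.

p̂ = 620/2971 = 0.20868.
SE = √(p₀(1−p₀)/n) = √(0.1594/2971) = 0.00732.
z = (0.20868 − 0.199)/0.00732 = 0.00968/0.00732 = 1.322.
p-value = 2·P(Z > 1.322) ≈ 0.1861. With α = 0.1, fail to reject H₀.

z = 1.322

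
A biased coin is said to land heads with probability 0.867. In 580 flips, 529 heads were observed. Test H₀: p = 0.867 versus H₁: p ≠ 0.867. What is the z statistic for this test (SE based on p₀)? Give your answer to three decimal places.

p̂ = 529/580 = 0.91207.
SE = √(p₀(1−p₀)/n) = √(0.11531/580) = 0.01410.
z = (0.91207 − 0.867)/0.01410 = 0.04507/0.01410 = 3.196.

z = 3.196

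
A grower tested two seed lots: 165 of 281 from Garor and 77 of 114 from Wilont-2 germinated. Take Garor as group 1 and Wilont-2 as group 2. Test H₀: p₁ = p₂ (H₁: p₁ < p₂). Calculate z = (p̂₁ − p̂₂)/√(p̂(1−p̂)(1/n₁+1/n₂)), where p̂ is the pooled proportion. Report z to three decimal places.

z = -1.631

p̂₁ = 165/281 ≈ 0.587189, p̂₂ = 77/114 ≈ 0.675439.
Pooled p̂ = (165+77)/(281+114) = 242/395 = 0.612658.
SE = √(0.237308 × 0.0123306) = 0.054094.
z = (0.587189 − 0.675439)/0.054094 = -0.088250/0.054094 = -1.631.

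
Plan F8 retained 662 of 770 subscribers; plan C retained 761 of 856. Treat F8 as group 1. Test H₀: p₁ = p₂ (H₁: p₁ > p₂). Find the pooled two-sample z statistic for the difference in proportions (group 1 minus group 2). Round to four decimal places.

z = -1.7834

p̂₁ = 662/770 = 0.8597403, p̂₂ = 761/856 = 0.8890187.
Pooled p̂ = (662+761)/(770+856) = 1423/1626 = 0.8751538.
SE = √(0.10926 × 0.00246693) = 0.0164175.
z = (0.8597403 − 0.8890187)/0.0164175 = -0.0292784/0.0164175 = -1.7834.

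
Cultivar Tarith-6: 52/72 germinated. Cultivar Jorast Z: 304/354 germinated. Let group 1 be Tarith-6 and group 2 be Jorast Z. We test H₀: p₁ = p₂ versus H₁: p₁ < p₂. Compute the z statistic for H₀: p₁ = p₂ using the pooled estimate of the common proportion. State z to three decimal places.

z = -2.850

p̂₁ = 52/72 = 0.72222, p̂₂ = 304/354 = 0.85876.
Pooled p̂ = (52+304)/(72+354) = 356/426 = 0.83568.
SE = √(p̂(1−p̂)(1/n₁+1/n₂)) = √(0.83568·0.16432·0.0167137) = √(0.00229511) = 0.04791.
z = (0.72222 − 0.85876)/0.04791 = -0.13654/0.04791 = -2.850.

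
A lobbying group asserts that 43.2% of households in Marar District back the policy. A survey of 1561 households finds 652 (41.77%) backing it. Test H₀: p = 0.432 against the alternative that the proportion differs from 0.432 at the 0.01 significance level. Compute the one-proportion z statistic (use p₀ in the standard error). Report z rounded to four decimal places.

z = -1.1421

p̂ = 652/1561 = 0.4176810.
Under H₀, SE = √(0.432·0.568/1561) = √(0.000157192) = 0.0125376.
z = (0.4176810 − 0.432)/0.0125376 = -0.0143190/0.0125376 = -1.1421.
Two-sided p-value ≈ 2·Φ(−1.142) = 0.2534; since p > α = 0.01, fail to reject H₀.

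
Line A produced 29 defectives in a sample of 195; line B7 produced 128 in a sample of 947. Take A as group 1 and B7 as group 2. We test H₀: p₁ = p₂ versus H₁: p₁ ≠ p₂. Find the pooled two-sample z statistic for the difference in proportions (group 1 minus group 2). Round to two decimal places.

z = 0.50

p̂₁ = 29/195 = 0.1487, p̂₂ = 128/947 = 0.1352.
Pooled p̂ = (29+128)/(195+947) = 157/1142 = 0.1375.
SE = √(0.118578 × 0.00618417) = 0.0271.
z = (0.1487 − 0.1352)/0.0271 = 0.0135/0.0271 = 0.50.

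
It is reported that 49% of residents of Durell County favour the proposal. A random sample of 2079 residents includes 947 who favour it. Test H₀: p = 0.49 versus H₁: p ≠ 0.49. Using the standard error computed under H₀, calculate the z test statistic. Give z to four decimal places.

z = -3.1461

p̂ = 947/2079 = 0.4555075.
SE = √(p₀(1−p₀)/n) = √(0.2499/2079) = 0.0109637.
z = (0.4555075 − 0.49)/0.0109637 = -0.0344925/0.0109637 = -3.1461.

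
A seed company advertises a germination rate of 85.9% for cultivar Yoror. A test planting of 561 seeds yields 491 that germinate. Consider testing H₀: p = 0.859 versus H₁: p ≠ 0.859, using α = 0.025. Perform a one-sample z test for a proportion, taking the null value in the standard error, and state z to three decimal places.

z = 1.104

p̂ = 491/561 = 0.87522.
Standard error under H₀: √(0.859×0.141/561) = 0.01469.
z = (0.87522 − 0.859)/0.01469 = 0.01622/0.01469 = 1.104.
p-value = 2·P(Z > 1.104) ≈ 0.2696, so at α = 0.025 we fail to reject H₀.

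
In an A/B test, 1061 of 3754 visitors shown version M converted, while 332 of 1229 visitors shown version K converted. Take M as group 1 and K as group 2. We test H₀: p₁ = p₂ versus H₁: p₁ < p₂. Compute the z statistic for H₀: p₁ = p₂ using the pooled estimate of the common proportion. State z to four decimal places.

p̂₁ = 1061/3754 = 0.282632, p̂₂ = 332/1229 = 0.270138.
Pooled p̂ = (1061+332)/(3754+1229) = 1393/4983 = 0.279550.
SE = √(0.201402 × 0.00108005) = 0.014749.
z = (0.282632 − 0.270138)/0.014749 = 0.012494/0.014749 = 0.8471.

z = 0.8471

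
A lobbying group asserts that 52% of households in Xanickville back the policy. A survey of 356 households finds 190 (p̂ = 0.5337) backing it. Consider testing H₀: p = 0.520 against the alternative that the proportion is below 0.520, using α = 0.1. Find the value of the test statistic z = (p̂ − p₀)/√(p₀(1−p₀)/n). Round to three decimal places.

p̂ = 190/356 ≈ 0.53371.
SE = √(p₀(1−p₀)/n) = √(0.2496/356) = 0.02648.
z = (0.53371 − 0.52)/0.02648 = 0.01371/0.02648 = 0.518.
p-value = P(Z < 0.518) ≈ 0.6977. With α = 0.1, fail to reject H₀.

z = 0.518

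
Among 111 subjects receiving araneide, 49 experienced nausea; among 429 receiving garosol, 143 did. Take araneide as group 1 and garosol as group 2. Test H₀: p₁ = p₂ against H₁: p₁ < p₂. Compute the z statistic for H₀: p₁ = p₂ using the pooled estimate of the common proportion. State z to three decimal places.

p̂₁ = 49/111 ≈ 0.44144, p̂₂ = 143/429 ≈ 0.33333.
Pooled p̂ = (49+143)/(111+429) = 192/540 = 0.35556.
SE = √(p̂(1−p̂)(1/n₁+1/n₂)) = √(0.35556·0.64444·0.01134) = √(0.0025984) = 0.05097.
z = (0.44144 − 0.33333)/0.05097 = 0.10811/0.05097 = 2.121.
p-value = P(Z < 2.121) ≈ 0.9830.

z = 2.121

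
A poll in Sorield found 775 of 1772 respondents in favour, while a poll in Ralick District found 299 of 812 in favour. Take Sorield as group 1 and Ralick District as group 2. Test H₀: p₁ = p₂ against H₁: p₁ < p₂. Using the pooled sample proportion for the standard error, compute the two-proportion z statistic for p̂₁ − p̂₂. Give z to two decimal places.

p̂₁ = 775/1772 ≈ 0.4374, p̂₂ = 299/812 ≈ 0.3682.
Pooled p̂ = (775+299)/(1772+812) = 1074/2584 = 0.4156.
SE = √(0.242882 × 0.00179586) = 0.0209.
z = (0.4374 − 0.3682)/0.0209 = 0.0692/0.0209 = 3.31.

z = 3.31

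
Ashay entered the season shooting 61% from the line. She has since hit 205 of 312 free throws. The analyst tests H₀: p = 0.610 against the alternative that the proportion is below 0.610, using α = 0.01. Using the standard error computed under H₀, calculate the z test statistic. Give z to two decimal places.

p̂ = 205/312 = 0.65705.
Under H₀, SE = √(0.61·0.39/312) = √(0.0007625) = 0.02761.
z = (0.65705 − 0.61)/0.02761 = 0.04705/0.02761 = 1.70.
p-value = P(Z < 1.704) ≈ 0.9558; since p > α = 0.01, fail to reject H₀.

z = 1.70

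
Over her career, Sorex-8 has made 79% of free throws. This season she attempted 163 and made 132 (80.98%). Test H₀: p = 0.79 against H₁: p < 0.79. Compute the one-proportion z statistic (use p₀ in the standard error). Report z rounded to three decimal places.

p̂ = 132/163 = 0.80982.
SE = √(p₀(1−p₀)/n) = √(0.1659/163) = 0.03190.
z = (0.80982 − 0.79)/0.03190 = 0.01982/0.03190 = 0.621.

z = 0.621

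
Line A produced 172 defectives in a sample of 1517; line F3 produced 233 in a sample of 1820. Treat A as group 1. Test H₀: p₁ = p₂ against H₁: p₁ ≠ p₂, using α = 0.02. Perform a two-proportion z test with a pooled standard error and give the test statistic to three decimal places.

p̂₁ = 172/1517 ≈ 0.11338, p̂₂ = 233/1820 ≈ 0.12802.
Pooled p̂ = (172+233)/(1517+1820) = 405/3337 = 0.12137.
SE = √(0.106637 × 0.00120865) = 0.01135.
z = (0.11338 − 0.12802)/0.01135 = -0.01464/0.01135 = -1.290.
Two-sided p-value ≈ 2·Φ(−1.290) = 0.1972; since p > α = 0.02, fail to reject H₀.

z = -1.290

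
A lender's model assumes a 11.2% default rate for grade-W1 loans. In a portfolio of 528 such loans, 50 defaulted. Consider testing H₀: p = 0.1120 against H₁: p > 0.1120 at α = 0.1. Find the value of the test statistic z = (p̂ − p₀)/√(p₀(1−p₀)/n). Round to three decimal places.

z = -1.261

p̂ = 50/528 = 0.09470.
Standard error under H₀: √(0.112×0.888/528) = 0.01372.
z = (0.09470 − 0.112)/0.01372 = -0.01730/0.01372 = -1.261.
p-value = P(Z > -1.261) ≈ 0.8963, so at α = 0.1 we fail to reject H₀.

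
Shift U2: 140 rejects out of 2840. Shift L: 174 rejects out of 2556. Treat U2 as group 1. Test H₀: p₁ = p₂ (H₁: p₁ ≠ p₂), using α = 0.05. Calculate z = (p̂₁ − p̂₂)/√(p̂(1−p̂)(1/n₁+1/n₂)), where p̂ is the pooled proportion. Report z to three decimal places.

z = -2.942

p̂₁ = 140/2840 = 0.049296, p̂₂ = 174/2556 = 0.068075.
Pooled p̂ = (140+174)/(2840+2556) = 314/5396 = 0.058191.
SE = √(0.054805 × 0.000743349) = 0.006383.
z = (0.049296 − 0.068075)/0.006383 = -0.018779/0.006383 = -2.942.
Two-sided p-value ≈ 2·Φ(−2.942) = 0.0033. With α = 0.05, reject H₀.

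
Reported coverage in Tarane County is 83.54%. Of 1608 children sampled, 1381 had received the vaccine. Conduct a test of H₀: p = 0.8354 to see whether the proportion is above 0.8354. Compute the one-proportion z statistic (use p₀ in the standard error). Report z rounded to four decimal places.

z = 2.5338

p̂ = 1381/1608 ≈ 0.8588308.
Under H₀, SE = √(0.8354·0.1646/1608) = √(8.55142e-05) = 0.0092474.
z = (0.8588308 − 0.8354)/0.0092474 = 0.0234308/0.0092474 = 2.5338.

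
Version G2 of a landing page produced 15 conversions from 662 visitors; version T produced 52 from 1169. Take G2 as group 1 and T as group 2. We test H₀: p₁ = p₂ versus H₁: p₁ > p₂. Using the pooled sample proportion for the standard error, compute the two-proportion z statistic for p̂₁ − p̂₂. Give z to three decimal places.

p̂₁ = 15/662 = 0.02266, p̂₂ = 52/1169 = 0.04448.
Pooled p̂ = (15+52)/(662+1169) = 67/1831 = 0.03659.
SE = √(p̂(1−p̂)(1/n₁+1/n₂)) = √(0.03659·0.96341·0.00236601) = √(8.34089e-05) = 0.00913.
z = (0.02266 − 0.04448)/0.00913 = -0.02182/0.00913 = -2.390.

z = -2.390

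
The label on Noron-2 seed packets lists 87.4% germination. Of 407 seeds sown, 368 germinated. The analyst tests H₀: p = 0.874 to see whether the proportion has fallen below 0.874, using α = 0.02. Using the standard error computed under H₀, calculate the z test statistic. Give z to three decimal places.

z = 1.835

p̂ = 368/407 = 0.90418.
SE = √(p₀(1−p₀)/n) = √(0.11012/407) = 0.01645.
z = (0.90418 − 0.874)/0.01645 = 0.03018/0.01645 = 1.835.
p-value = P(Z < 1.835) ≈ 0.9667, so at α = 0.02 we fail to reject H₀.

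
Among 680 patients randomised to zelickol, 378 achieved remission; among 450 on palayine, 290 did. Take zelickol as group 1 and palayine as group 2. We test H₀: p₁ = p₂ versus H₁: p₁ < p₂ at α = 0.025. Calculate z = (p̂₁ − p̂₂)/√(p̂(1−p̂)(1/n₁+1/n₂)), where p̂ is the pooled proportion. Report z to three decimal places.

z = -2.964

p̂₁ = 378/680 = 0.55588, p̂₂ = 290/450 = 0.64444.
Pooled p̂ = (378+290)/(680+450) = 668/1130 = 0.59115.
SE = √(0.241692 × 0.00369281) = 0.02988.
z = (0.55588 − 0.64444)/0.02988 = -0.08856/0.02988 = -2.964.
p-value = P(Z < -2.964) ≈ 0.0015; since p < α = 0.025, reject H₀.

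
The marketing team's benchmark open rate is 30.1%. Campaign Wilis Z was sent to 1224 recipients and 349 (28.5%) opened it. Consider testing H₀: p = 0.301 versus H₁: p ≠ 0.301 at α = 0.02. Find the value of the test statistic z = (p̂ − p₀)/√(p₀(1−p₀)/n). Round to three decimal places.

z = -1.210

p̂ = 349/1224 ≈ 0.285131.
Standard error under H₀: √(0.301×0.699/1224) = 0.013111.
z = (0.285131 − 0.301)/0.013111 = -0.015869/0.013111 = -1.210.
p-value = 2·P(Z > 1.210) ≈ 0.2261; since p > α = 0.02, fail to reject H₀.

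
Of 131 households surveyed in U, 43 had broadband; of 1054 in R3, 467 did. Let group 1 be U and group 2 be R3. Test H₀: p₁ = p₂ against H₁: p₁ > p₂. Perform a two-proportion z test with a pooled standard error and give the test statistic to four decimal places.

p̂₁ = 43/131 = 0.328244, p̂₂ = 467/1054 = 0.443074.
Pooled p̂ = (43+467)/(131+1054) = 510/1185 = 0.430380.
SE = √(0.245153 × 0.00858235) = 0.045869.
z = (0.328244 − 0.443074)/0.045869 = -0.114830/0.045869 = -2.5034.
p-value = P(Z > -2.503) ≈ 0.9938.

z = -2.5034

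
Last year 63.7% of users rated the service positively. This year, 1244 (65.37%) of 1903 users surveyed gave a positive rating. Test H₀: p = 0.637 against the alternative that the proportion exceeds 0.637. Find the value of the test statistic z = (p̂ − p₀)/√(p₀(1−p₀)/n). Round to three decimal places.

z = 1.515

p̂ = 1244/1903 ≈ 0.65370.
Standard error under H₀: √(0.637×0.363/1903) = 0.01102.
z = (0.65370 − 0.637)/0.01102 = 0.01670/0.01102 = 1.515.
p-value = P(Z > 1.515) ≈ 0.0648.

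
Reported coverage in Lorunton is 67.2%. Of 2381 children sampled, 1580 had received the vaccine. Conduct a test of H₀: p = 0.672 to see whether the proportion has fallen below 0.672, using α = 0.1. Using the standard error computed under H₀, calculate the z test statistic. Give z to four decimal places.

z = -0.8744

p̂ = 1580/2381 = 0.663587.
Standard error under H₀: √(0.672×0.328/2381) = 0.009621.
z = (0.663587 − 0.672)/0.009621 = -0.008413/0.009621 = -0.8744.
p-value = P(Z < -0.874) ≈ 0.1909, so at α = 0.1 we fail to reject H₀.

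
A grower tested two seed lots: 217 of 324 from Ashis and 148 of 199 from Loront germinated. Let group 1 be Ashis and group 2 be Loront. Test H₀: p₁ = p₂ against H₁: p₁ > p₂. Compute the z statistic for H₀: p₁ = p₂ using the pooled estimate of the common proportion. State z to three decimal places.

p̂₁ = 217/324 ≈ 0.66975, p̂₂ = 148/199 ≈ 0.74372.
Pooled p̂ = (217+148)/(324+199) = 365/523 = 0.69790.
SE = √(p̂(1−p̂)(1/n₁+1/n₂)) = √(0.69790·0.30210·0.00811155) = √(0.00171021) = 0.04135.
z = (0.66975 − 0.74372)/0.04135 = -0.07397/0.04135 = -1.789.

z = -1.789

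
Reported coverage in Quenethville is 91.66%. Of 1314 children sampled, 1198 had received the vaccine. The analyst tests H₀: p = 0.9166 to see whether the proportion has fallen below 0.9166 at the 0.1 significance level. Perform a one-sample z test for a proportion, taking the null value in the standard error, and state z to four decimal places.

z = -0.6398

p̂ = 1198/1314 ≈ 0.911720.
Under H₀, SE = √(0.9166·0.0834/1314) = √(5.81769e-05) = 0.007627.
z = (0.911720 − 0.9166)/0.007627 = -0.004880/0.007627 = -0.6398.
p-value = P(Z < -0.640) ≈ 0.2611, so at α = 0.1 we fail to reject H₀.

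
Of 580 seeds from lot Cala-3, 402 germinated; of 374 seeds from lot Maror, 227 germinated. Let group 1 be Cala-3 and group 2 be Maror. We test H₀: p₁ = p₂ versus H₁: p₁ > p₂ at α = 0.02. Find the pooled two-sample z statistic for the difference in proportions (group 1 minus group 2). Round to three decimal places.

p̂₁ = 402/580 = 0.69310, p̂₂ = 227/374 = 0.60695.
Pooled p̂ = (402+227)/(580+374) = 629/954 = 0.65933.
SE = √(p̂(1−p̂)(1/n₁+1/n₂)) = √(0.65933·0.34067·0.00439793) = √(0.000987839) = 0.03143.
z = (0.69310 − 0.60695)/0.03143 = 0.08615/0.03143 = 2.741.
p-value = P(Z > 2.741) ≈ 0.0031, so at α = 0.02 we reject H₀.

z = 2.741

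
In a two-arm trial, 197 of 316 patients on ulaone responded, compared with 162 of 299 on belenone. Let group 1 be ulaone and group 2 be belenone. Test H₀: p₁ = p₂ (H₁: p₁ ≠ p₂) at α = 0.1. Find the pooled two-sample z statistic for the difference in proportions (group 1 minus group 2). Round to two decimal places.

p̂₁ = 197/316 ≈ 0.6234, p̂₂ = 162/299 ≈ 0.5418.
Pooled p̂ = (197+162)/(316+299) = 359/615 = 0.5837.
SE = √(p̂(1−p̂)(1/n₁+1/n₂)) = √(0.5837·0.4163·0.00650904) = √(0.00158162) = 0.0398.
z = (0.6234 − 0.5418)/0.0398 = 0.0816/0.0398 = 2.05.
p-value = 2·P(Z > 2.052) ≈ 0.0402; since p < α = 0.1, reject H₀.

z = 2.05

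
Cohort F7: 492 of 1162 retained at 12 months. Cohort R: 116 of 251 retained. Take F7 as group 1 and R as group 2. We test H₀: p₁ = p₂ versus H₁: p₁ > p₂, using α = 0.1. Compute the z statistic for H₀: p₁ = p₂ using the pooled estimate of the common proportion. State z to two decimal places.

z = -1.12

p̂₁ = 492/1162 = 0.4234, p̂₂ = 116/251 = 0.4622.
Pooled p̂ = (492+116)/(1162+251) = 608/1413 = 0.4303.
SE = √(0.245141 × 0.00484465) = 0.0345.
z = (0.4234 − 0.4622)/0.0345 = -0.0388/0.0345 = -1.12.
p-value = P(Z > -1.124) ≈ 0.8695; since p > α = 0.1, fail to reject H₀.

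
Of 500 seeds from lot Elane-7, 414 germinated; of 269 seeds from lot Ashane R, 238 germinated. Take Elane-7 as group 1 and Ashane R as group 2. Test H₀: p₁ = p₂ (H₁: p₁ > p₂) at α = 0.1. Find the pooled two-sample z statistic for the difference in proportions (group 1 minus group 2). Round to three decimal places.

z = -2.090

p̂₁ = 414/500 = 0.82800, p̂₂ = 238/269 = 0.88476.
Pooled p̂ = (414+238)/(500+269) = 652/769 = 0.84785.
SE = √(p̂(1−p̂)(1/n₁+1/n₂)) = √(0.84785·0.15215·0.00571747) = √(0.000737539) = 0.02716.
z = (0.82800 − 0.88476)/0.02716 = -0.05676/0.02716 = -2.090.
p-value = P(Z > -2.090) ≈ 0.9817. With α = 0.1, fail to reject H₀.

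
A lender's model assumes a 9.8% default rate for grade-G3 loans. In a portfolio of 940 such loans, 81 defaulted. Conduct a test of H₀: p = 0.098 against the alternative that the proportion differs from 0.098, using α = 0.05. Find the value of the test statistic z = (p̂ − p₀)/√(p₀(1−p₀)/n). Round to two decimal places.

z = -1.22

p̂ = 81/940 ≈ 0.0862.
Standard error under H₀: √(0.098×0.902/940) = 0.0097.
z = (0.0862 − 0.098)/0.0097 = -0.0118/0.0097 = -1.22.
p-value = 2·P(Z > 1.220) ≈ 0.2225. With α = 0.05, fail to reject H₀.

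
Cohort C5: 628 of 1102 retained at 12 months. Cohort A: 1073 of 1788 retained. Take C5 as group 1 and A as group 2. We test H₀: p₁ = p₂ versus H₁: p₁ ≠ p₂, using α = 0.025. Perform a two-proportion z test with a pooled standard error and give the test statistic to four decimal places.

z = -1.6045

p̂₁ = 628/1102 = 0.569873, p̂₂ = 1073/1788 = 0.600112.
Pooled p̂ = (628+1073)/(1102+1788) = 1701/2890 = 0.588581.
SE = √(p̂(1−p̂)(1/n₁+1/n₂)) = √(0.588581·0.411419·0.00146673) = √(0.000355172) = 0.018846.
z = (0.569873 − 0.600112)/0.018846 = -0.030239/0.018846 = -1.6045.
Two-sided p-value ≈ 2·Φ(−1.605) = 0.1086, so at α = 0.025 we fail to reject H₀.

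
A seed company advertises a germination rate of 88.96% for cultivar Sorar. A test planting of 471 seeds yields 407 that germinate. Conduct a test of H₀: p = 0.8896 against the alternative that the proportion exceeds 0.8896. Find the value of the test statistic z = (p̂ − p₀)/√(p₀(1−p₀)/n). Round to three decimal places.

p̂ = 407/471 ≈ 0.86412.
SE = √(p₀(1−p₀)/n) = √(0.098212/471) = 0.01444.
z = (0.86412 − 0.8896)/0.01444 = -0.02548/0.01444 = -1.765.

z = -1.765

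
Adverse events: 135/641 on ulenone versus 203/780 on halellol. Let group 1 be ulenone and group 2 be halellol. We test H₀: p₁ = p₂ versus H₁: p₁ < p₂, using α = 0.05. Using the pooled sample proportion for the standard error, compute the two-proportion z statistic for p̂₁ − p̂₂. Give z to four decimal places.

z = -2.1873

p̂₁ = 135/641 ≈ 0.2106084, p̂₂ = 203/780 ≈ 0.2602564.
Pooled p̂ = (135+203)/(641+780) = 338/1421 = 0.2378607.
SE = √(0.181283 × 0.00284211) = 0.0226986.
z = (0.2106084 − 0.2602564)/0.0226986 = -0.0496480/0.0226986 = -2.1873.
p-value = P(Z < -2.187) ≈ 0.0144, so at α = 0.05 we reject H₀.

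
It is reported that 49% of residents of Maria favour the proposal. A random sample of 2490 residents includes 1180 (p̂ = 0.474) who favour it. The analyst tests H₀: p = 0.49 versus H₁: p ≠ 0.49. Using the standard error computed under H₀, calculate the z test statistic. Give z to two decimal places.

z = -1.61

p̂ = 1180/2490 ≈ 0.4739.
Standard error under H₀: √(0.49×0.51/2490) = 0.0100.
z = (0.4739 − 0.49)/0.0100 = -0.0161/0.0100 = -1.61.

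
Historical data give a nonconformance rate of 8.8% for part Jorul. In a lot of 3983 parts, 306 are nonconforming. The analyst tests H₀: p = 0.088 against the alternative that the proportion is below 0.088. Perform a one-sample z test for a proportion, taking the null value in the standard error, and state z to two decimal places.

z = -2.49

p̂ = 306/3983 ≈ 0.0768.
Standard error under H₀: √(0.088×0.912/3983) = 0.0045.
z = (0.0768 − 0.088)/0.0045 = -0.0112/0.0045 = -2.49.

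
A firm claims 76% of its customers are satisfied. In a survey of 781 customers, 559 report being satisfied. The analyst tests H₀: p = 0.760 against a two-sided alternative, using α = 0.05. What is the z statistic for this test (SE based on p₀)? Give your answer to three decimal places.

p̂ = 559/781 ≈ 0.71575.
Standard error under H₀: √(0.76×0.24/781) = 0.01528.
z = (0.71575 − 0.76)/0.01528 = -0.04425/0.01528 = -2.896.
Two-sided p-value ≈ 2·Φ(−2.896) = 0.0038; since p < α = 0.05, reject H₀.

z = -2.896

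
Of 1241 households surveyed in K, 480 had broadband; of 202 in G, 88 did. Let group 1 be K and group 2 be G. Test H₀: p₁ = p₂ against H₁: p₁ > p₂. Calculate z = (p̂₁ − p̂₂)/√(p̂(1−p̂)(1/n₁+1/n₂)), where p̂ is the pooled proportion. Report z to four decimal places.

p̂₁ = 480/1241 ≈ 0.386785, p̂₂ = 88/202 ≈ 0.435644.
Pooled p̂ = (480+88)/(1241+202) = 568/1443 = 0.393624.
SE = √(p̂(1−p̂)(1/n₁+1/n₂)) = √(0.393624·0.606376·0.0057563) = √(0.00137394) = 0.037067.
z = (0.386785 − 0.435644)/0.037067 = -0.048859/0.037067 = -1.3181.
p-value = P(Z > -1.318) ≈ 0.9063.

z = -1.3181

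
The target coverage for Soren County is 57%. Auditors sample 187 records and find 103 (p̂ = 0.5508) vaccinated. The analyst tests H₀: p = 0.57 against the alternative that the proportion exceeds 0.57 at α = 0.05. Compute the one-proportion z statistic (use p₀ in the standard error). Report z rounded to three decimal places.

z = -0.530

p̂ = 103/187 ≈ 0.55080.
SE = √(p₀(1−p₀)/n) = √(0.2451/187) = 0.03620.
z = (0.55080 − 0.57)/0.03620 = -0.01920/0.03620 = -0.530.
p-value = P(Z > -0.530) ≈ 0.7020. With α = 0.05, fail to reject H₀.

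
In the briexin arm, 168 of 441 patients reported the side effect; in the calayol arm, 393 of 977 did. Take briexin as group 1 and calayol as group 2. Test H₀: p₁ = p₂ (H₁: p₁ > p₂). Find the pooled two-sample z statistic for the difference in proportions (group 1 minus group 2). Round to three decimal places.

z = -0.759

p̂₁ = 168/441 ≈ 0.38095, p̂₂ = 393/977 ≈ 0.40225.
Pooled p̂ = (168+393)/(441+977) = 561/1418 = 0.39563.
SE = √(0.239106 × 0.00329112) = 0.02805.
z = (0.38095 − 0.40225)/0.02805 = -0.02130/0.02805 = -0.759.
p-value = P(Z > -0.759) ≈ 0.7762.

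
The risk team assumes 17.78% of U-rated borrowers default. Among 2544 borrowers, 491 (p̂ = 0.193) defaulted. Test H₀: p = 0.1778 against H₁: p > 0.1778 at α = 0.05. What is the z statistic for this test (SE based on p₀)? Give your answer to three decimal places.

p̂ = 491/2544 ≈ 0.193003.
Under H₀, SE = √(0.1778·0.8222/2544) = √(5.74635e-05) = 0.007580.
z = (0.193003 − 0.1778)/0.007580 = 0.015203/0.007580 = 2.006.
p-value = P(Z > 2.006) ≈ 0.0225; since p < α = 0.05, reject H₀.

z = 2.006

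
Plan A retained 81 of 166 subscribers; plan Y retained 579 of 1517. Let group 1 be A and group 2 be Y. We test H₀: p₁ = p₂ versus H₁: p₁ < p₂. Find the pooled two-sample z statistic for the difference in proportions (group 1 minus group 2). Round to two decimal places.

p̂₁ = 81/166 ≈ 0.4880, p̂₂ = 579/1517 ≈ 0.3817.
Pooled p̂ = (81+579)/(166+1517) = 660/1683 = 0.3922.
SE = √(p̂(1−p̂)(1/n₁+1/n₂)) = √(0.3922·0.6078·0.00668329) = √(0.0015931) = 0.0399.
z = (0.4880 − 0.3817)/0.0399 = 0.1063/0.0399 = 2.66.
p-value = P(Z < 2.663) ≈ 0.9961.

z = 2.66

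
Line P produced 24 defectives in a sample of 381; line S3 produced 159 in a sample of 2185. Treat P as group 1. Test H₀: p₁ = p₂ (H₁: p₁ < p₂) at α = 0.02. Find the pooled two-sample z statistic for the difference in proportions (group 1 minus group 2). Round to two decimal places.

p̂₁ = 24/381 ≈ 0.06299, p̂₂ = 159/2185 ≈ 0.07277.
Pooled p̂ = (24+159)/(381+2185) = 183/2566 = 0.07132.
SE = √(0.0662311 × 0.00308234) = 0.01429.
z = (0.06299 − 0.07277)/0.01429 = -0.00978/0.01429 = -0.68.
p-value = P(Z < -0.684) ≈ 0.2469, so at α = 0.02 we fail to reject H₀.

z = -0.68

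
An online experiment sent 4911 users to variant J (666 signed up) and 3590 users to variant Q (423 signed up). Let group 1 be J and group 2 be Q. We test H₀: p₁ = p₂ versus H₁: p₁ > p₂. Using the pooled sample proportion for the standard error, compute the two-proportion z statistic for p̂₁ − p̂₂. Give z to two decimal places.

z = 2.42

p̂₁ = 666/4911 ≈ 0.13561, p̂₂ = 423/3590 ≈ 0.11783.
Pooled p̂ = (666+423)/(4911+3590) = 1089/8501 = 0.12810.
SE = √(p̂(1−p̂)(1/n₁+1/n₂)) = √(0.12810·0.87190·0.000482176) = √(5.38554e-05) = 0.00734.
z = (0.13561 − 0.11783)/0.00734 = 0.01778/0.00734 = 2.42.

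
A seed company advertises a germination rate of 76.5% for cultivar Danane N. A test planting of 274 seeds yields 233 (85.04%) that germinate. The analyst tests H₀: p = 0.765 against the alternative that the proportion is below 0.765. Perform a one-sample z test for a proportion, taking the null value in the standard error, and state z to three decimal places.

z = 3.333

p̂ = 233/274 ≈ 0.85036.
Under H₀, SE = √(0.765·0.235/274) = √(0.000656113) = 0.02561.
z = (0.85036 − 0.765)/0.02561 = 0.08536/0.02561 = 3.333.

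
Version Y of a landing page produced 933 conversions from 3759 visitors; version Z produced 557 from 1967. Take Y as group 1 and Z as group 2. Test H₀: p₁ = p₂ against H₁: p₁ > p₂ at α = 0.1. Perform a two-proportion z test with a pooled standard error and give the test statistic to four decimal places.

z = -2.8639

p̂₁ = 933/3759 = 0.248204, p̂₂ = 557/1967 = 0.283172.
Pooled p̂ = (933+557)/(3759+1967) = 1490/5726 = 0.260217.
SE = √(p̂(1−p̂)(1/n₁+1/n₂)) = √(0.260217·0.739783·0.000774417) = √(0.000149078) = 0.012210.
z = (0.248204 − 0.283172)/0.012210 = -0.034968/0.012210 = -2.8639.
p-value = P(Z > -2.864) ≈ 0.9979. With α = 0.1, fail to reject H₀.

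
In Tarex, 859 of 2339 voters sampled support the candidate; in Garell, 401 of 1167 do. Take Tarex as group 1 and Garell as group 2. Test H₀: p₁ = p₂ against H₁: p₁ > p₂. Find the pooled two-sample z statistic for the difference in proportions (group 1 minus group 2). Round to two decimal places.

z = 1.37

p̂₁ = 859/2339 ≈ 0.36725, p̂₂ = 401/1167 ≈ 0.34362.
Pooled p̂ = (859+401)/(2339+1167) = 1260/3506 = 0.35938.
SE = √(0.230227 × 0.00128443) = 0.01720.
z = (0.36725 − 0.34362)/0.01720 = 0.02363/0.01720 = 1.37.
p-value = P(Z > 1.374) ≈ 0.0847.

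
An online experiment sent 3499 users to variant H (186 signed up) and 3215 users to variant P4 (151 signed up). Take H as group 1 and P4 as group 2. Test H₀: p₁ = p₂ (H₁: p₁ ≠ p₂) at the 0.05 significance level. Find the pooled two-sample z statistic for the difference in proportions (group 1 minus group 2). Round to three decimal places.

p̂₁ = 186/3499 ≈ 0.05316, p̂₂ = 151/3215 ≈ 0.04697.
Pooled p̂ = (186+151)/(3499+3215) = 337/6714 = 0.05019.
SE = √(p̂(1−p̂)(1/n₁+1/n₂)) = √(0.05019·0.94981·0.000596838) = √(2.84538e-05) = 0.00533.
z = (0.05316 − 0.04697)/0.00533 = 0.00619/0.00533 = 1.161.
p-value = 2·P(Z > 1.161) ≈ 0.2458; since p > α = 0.05, fail to reject H₀.

z = 1.161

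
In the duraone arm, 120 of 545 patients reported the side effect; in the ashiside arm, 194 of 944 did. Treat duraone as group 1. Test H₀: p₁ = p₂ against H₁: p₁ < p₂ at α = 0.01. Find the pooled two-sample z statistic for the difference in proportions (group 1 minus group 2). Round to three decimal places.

z = 0.669

p̂₁ = 120/545 = 0.220183, p̂₂ = 194/944 = 0.205508.
Pooled p̂ = (120+194)/(545+944) = 314/1489 = 0.210880.
SE = √(p̂(1−p̂)(1/n₁+1/n₂)) = √(0.210880·0.789120·0.00289418) = √(0.00048162) = 0.021946.
z = (0.220183 − 0.205508)/0.021946 = 0.014675/0.021946 = 0.669.
p-value = P(Z < 0.669) ≈ 0.7482, so at α = 0.01 we fail to reject H₀.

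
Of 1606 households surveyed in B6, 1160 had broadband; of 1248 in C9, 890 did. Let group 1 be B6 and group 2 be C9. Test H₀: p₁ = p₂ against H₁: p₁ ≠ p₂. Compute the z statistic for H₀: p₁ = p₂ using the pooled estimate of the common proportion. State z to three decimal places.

z = 0.539

p̂₁ = 1160/1606 ≈ 0.72229, p̂₂ = 890/1248 ≈ 0.71314.
Pooled p̂ = (1160+890)/(1606+1248) = 2050/2854 = 0.71829.
SE = √(0.202349 × 0.00142395) = 0.01697.
z = (0.72229 − 0.71314)/0.01697 = 0.00915/0.01697 = 0.539.
p-value = 2·P(Z > 0.539) ≈ 0.5898.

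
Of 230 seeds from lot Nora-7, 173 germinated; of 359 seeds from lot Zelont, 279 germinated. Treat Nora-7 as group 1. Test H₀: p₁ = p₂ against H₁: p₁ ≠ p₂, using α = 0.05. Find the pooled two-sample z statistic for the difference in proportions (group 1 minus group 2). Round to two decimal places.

p̂₁ = 173/230 ≈ 0.7522, p̂₂ = 279/359 ≈ 0.7772.
Pooled p̂ = (173+279)/(230+359) = 452/589 = 0.7674.
SE = √(0.178496 × 0.00713334) = 0.0357.
z = (0.7522 − 0.7772)/0.0357 = -0.0250/0.0357 = -0.70.
Two-sided p-value ≈ 2·Φ(−0.700) = 0.4838. With α = 0.05, fail to reject H₀.

z = -0.70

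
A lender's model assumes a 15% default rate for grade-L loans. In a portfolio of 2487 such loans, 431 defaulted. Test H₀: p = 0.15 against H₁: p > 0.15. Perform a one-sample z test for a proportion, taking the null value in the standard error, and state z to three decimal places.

p̂ = 431/2487 = 0.17330.
SE = √(p₀(1−p₀)/n) = √(0.1275/2487) = 0.00716.
z = (0.17330 − 0.15)/0.00716 = 0.02330/0.00716 = 3.254.

z = 3.254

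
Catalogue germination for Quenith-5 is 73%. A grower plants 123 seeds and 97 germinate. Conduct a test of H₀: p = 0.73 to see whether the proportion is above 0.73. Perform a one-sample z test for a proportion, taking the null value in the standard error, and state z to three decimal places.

z = 1.464

p̂ = 97/123 ≈ 0.78862.
SE = √(p₀(1−p₀)/n) = √(0.1971/123) = 0.04003.
z = (0.78862 − 0.73)/0.04003 = 0.05862/0.04003 = 1.464.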